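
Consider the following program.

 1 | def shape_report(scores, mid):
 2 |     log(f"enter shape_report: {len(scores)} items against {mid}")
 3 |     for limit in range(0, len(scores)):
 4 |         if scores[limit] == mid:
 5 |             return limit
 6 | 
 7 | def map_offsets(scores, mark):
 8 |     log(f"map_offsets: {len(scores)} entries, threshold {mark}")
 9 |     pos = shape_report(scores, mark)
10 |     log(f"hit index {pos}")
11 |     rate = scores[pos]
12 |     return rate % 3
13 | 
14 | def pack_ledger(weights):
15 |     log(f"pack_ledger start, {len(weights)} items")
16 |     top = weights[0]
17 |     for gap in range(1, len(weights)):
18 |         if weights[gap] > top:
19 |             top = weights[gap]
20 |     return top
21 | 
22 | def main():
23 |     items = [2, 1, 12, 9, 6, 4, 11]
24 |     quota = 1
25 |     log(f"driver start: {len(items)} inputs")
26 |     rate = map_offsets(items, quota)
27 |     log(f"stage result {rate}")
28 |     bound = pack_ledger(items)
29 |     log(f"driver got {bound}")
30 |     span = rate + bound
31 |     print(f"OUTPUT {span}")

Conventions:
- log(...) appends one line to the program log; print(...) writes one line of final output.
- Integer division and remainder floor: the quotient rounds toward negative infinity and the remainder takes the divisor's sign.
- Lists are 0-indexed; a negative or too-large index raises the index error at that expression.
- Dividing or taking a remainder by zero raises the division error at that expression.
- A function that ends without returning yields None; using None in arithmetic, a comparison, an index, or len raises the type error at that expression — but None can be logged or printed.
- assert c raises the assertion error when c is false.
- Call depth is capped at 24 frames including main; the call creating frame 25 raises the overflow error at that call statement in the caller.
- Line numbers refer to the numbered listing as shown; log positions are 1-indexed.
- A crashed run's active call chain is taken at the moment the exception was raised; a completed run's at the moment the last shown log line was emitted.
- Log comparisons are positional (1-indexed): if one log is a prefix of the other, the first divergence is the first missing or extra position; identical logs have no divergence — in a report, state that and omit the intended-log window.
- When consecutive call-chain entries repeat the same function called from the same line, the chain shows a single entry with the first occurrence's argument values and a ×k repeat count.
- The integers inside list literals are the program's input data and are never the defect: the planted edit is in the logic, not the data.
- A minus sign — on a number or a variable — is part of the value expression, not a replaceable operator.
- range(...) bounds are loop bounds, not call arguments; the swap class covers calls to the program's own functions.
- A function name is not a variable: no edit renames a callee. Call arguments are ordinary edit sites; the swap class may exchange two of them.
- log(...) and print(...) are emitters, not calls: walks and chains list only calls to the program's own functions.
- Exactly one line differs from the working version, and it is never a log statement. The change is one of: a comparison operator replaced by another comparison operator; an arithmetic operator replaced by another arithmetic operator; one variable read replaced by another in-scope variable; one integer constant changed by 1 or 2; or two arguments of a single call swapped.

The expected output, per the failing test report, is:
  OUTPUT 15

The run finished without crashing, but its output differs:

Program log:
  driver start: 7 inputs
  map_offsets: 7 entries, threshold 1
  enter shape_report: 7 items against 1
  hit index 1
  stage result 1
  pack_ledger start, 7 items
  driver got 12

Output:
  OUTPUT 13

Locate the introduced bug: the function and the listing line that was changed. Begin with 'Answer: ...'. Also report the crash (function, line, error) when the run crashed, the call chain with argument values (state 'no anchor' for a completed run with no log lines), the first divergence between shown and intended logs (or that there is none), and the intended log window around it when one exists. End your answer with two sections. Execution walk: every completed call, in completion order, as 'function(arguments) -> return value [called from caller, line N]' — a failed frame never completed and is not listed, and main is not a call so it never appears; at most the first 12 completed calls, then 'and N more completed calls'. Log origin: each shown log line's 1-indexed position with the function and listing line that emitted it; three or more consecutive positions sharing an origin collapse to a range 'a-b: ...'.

Answer: the defect is in map_offsets at line 12.
Core observation: Position 5 is the first bad log line: 'stage result 1' should read 'stage result 3'.
Call chain: main.
First divergence: position 5 — the shown line 'stage result 1' should read 'stage result 3'.
Intended log window:
  3: enter shape_report: 7 items against 1
  4: hit index 1
  5: stage result 3
  6: pack_ledger start, 7 items
Execution walk:
  shape_report([2, 1, 12, 9, 6, 4, 11], 1) -> 1  [called from map_offsets, line 9]
  map_offsets([2, 1, 12, 9, 6, 4, 11], 1) -> 1  [called from main, line 26]
  pack_ledger([2, 1, 12, 9, 6, 4, 11]) -> 12  [called from main, line 28]
Log origin:
  1 — main, line 25
  2 — map_offsets, line 8
  3 — shape_report, line 2
  4 — map_offsets, line 10
  5 — main, line 27
  6 — pack_ledger, line 15
  7 — main, line 29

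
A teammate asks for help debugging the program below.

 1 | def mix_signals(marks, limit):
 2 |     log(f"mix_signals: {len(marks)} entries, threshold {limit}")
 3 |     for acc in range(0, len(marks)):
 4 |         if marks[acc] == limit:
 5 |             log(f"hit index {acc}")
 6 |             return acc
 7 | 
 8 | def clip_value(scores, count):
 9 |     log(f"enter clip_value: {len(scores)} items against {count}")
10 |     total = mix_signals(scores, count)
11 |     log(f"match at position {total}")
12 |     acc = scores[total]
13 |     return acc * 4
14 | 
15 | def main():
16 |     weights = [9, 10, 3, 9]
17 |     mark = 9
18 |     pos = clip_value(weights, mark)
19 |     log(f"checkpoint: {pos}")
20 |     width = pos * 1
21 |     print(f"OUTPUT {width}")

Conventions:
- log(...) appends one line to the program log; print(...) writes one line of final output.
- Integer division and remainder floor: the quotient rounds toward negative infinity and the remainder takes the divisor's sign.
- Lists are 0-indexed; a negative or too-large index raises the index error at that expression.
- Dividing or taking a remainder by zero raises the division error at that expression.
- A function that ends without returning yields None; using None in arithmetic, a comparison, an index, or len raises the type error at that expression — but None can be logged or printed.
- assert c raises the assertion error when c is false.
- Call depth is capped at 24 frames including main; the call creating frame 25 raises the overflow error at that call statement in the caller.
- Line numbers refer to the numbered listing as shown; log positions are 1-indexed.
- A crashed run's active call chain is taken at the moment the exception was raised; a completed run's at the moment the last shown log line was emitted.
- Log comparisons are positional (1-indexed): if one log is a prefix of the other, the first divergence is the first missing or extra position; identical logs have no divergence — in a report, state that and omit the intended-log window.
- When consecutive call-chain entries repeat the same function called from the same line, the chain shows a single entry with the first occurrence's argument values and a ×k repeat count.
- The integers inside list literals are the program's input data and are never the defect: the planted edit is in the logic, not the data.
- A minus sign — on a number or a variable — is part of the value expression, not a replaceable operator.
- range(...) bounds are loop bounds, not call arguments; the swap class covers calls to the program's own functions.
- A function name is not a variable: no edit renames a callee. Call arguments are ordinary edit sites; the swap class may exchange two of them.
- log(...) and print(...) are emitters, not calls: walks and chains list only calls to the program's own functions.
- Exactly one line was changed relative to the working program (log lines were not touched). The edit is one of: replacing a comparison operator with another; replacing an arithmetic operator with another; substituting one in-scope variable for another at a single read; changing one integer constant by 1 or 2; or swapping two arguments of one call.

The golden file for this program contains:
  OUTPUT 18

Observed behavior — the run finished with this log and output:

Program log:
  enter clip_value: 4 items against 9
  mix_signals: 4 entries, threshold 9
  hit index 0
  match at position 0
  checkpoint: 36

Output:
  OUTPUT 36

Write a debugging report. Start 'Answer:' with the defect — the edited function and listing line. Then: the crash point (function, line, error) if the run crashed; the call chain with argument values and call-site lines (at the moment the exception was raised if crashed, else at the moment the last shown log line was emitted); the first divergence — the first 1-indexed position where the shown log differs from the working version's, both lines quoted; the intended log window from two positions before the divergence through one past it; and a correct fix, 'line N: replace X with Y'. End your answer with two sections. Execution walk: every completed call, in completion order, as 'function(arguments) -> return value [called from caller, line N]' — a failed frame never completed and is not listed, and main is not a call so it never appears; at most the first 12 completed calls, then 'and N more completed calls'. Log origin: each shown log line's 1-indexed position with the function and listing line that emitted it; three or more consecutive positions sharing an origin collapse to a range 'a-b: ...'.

Answer: the defect is in clip_value at line 13.
Key observation: The log first diverges at position 5: the faulty run prints 'checkpoint: 36' where the working version prints 'checkpoint: 18'.
Call chain: main.
First divergence: position 5; shown 'checkpoint: 36' vs intended 'checkpoint: 18'.
Intended log window:
  3: hit index 0
  4: match at position 0
  5: checkpoint: 18
Execution walk:
  mix_signals([9, 10, 3, 9], 9) -> 0  [called from clip_value, line 10]
  clip_value([9, 10, 3, 9], 9) -> 36  [called from main, line 18]
Log origins:
  1: from clip_value, line 9
  2: from mix_signals, line 2
  3: from mix_signals, line 5
  4: from clip_value, line 11
  5: from main, line 19
A correct fix: line 13: replace `4` with `2`.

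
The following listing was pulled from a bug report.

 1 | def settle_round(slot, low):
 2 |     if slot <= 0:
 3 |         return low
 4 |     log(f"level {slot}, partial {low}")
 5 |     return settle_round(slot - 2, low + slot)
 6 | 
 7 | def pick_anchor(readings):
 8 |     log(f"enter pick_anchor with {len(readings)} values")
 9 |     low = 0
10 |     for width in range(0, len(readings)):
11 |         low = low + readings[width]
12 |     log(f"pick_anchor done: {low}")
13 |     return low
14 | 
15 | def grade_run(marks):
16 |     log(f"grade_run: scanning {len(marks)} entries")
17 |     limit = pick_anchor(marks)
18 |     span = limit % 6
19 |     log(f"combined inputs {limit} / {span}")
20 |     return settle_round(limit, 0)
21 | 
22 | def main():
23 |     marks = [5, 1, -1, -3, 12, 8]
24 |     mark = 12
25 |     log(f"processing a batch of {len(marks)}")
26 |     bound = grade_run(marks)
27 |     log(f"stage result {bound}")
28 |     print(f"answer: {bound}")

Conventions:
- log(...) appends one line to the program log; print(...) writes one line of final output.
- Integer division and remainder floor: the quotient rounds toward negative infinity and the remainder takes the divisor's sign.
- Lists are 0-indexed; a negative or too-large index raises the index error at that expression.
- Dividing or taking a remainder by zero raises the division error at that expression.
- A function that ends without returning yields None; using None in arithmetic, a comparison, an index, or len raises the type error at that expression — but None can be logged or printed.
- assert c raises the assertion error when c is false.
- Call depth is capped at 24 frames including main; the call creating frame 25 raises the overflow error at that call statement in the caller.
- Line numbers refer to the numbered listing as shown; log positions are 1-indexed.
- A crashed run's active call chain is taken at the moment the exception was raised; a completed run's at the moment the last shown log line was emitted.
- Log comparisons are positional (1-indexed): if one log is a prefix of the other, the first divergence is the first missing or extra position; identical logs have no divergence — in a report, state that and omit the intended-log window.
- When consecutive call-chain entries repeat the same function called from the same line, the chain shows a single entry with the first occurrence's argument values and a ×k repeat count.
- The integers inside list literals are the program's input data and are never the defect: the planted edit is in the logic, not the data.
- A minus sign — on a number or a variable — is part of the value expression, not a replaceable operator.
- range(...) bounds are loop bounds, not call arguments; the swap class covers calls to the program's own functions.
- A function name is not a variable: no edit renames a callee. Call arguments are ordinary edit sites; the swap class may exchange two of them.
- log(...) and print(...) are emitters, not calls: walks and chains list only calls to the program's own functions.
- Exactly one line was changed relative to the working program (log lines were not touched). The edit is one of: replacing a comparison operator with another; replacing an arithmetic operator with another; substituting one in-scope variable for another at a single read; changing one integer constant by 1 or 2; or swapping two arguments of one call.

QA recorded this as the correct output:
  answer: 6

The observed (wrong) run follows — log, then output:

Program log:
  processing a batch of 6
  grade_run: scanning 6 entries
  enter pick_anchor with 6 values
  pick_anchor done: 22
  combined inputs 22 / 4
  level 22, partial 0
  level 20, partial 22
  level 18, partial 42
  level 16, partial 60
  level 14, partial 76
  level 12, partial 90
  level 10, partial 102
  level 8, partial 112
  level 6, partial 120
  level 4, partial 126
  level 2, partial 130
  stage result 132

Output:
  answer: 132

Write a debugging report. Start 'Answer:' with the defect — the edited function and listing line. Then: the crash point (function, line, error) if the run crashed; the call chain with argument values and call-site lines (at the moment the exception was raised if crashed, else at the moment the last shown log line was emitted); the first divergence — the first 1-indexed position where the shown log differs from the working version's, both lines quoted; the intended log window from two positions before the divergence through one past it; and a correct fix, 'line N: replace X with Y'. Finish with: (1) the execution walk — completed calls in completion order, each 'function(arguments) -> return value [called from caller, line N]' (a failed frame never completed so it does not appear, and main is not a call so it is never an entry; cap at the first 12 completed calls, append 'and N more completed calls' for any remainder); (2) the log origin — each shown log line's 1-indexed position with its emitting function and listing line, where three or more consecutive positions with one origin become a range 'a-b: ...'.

Answer: the defect is in grade_run at line 20.
The tell: At log position 6 the runs split — shown 'level 22, partial 0', but the working version logs 'level 4, partial 0'.
Call chain: main.
First divergence: at position 6 the run shows 'level 22, partial 0' where the working version logs 'level 4, partial 0'.
Intended log window:
  4: pick_anchor done: 22
  5: combined inputs 22 / 4
  6: level 4, partial 0
  7: level 2, partial 4
Execution walk:
  pick_anchor([5, 1, -1, -3, 12, 8]) -> 22  [called from grade_run, line 17]
  settle_round(0, 132) -> 132  [called from settle_round, line 5]
  settle_round(2, 130) -> 132  [called from settle_round, line 5]
  settle_round(4, 126) -> 132  [called from settle_round, line 5]
  settle_round(6, 120) -> 132  [called from settle_round, line 5]
  settle_round(8, 112) -> 132  [called from settle_round, line 5]
  settle_round(10, 102) -> 132  [called from settle_round, line 5]
  settle_round(12, 90) -> 132  [called from settle_round, line 5]
  settle_round(14, 76) -> 132  [called from settle_round, line 5]
  settle_round(16, 60) -> 132  [called from settle_round, line 5]
  settle_round(18, 42) -> 132  [called from settle_round, line 5]
  settle_round(20, 22) -> 132  [called from settle_round, line 5]
  ... and 2 more completed calls
Log origin:
  1 — main, line 25
  2 — grade_run, line 16
  3 — pick_anchor, line 8
  4 — pick_anchor, line 12
  5 — grade_run, line 19
  6-16 — settle_round, line 4
  17 — main, line 27
A correct fix: line 20: replace `limit` with `span`.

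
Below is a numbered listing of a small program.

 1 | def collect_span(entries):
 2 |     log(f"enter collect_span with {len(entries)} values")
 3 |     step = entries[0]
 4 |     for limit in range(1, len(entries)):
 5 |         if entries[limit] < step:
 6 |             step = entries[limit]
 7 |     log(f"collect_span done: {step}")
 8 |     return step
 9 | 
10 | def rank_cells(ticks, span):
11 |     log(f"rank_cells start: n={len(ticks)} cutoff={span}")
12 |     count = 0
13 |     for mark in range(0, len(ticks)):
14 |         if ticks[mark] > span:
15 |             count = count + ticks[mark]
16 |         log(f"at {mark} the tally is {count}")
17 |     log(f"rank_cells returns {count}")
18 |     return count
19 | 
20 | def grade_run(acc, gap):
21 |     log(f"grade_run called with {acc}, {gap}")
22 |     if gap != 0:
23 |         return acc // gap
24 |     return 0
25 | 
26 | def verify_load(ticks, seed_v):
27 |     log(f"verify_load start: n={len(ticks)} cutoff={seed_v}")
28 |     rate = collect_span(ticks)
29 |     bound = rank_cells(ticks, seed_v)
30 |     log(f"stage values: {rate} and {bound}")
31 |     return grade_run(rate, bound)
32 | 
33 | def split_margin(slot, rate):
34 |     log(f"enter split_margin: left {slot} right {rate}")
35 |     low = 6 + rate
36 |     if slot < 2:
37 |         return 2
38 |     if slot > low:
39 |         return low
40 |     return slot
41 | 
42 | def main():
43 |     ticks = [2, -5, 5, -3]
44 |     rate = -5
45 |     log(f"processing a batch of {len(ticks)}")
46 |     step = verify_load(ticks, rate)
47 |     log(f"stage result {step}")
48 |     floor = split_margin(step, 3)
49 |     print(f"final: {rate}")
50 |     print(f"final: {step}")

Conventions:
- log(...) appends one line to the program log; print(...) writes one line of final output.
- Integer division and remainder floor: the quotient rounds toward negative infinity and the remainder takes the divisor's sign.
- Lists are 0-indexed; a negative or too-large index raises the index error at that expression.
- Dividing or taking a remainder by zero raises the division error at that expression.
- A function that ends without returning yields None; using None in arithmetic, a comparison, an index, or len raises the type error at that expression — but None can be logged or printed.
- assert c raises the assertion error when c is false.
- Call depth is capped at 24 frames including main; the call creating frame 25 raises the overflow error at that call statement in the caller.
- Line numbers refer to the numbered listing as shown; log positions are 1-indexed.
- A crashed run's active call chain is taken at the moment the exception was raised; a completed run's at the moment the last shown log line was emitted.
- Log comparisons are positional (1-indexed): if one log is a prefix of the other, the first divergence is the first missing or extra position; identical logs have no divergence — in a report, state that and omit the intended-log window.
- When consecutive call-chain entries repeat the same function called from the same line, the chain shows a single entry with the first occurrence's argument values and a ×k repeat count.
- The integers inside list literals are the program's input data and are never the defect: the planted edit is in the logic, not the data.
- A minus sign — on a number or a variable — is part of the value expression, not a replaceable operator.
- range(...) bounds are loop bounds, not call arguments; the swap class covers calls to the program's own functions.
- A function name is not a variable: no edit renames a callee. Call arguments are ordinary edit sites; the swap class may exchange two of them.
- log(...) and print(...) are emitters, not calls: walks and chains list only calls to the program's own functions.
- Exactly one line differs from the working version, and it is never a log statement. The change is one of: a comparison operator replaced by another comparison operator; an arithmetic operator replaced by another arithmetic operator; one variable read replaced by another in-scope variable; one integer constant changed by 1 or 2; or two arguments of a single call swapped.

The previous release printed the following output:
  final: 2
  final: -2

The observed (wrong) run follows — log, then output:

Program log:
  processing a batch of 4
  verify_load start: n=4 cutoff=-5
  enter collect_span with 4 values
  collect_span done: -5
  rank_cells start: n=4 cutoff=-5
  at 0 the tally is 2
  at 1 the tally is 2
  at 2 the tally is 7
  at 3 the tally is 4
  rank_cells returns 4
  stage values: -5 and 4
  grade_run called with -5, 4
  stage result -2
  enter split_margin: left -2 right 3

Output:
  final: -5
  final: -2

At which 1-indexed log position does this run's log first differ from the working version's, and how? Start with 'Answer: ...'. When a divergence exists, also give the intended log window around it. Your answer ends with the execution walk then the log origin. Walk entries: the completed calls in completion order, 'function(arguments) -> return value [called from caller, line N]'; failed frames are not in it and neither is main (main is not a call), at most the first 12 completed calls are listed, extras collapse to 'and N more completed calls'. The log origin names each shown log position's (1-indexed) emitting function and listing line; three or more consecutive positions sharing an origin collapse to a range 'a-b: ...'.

Answer: none; the two logs match at every position.
Execution walk:
  collect_span([2, -5, 5, -3]) -> -5  [called from verify_load, line 28]
  rank_cells([2, -5, 5, -3], -5) -> 4  [called from verify_load, line 29]
  grade_run(-5, 4) -> -2  [called from verify_load, line 31]
  verify_load([2, -5, 5, -3], -5) -> -2  [called from main, line 46]
  split_margin(-2, 3) -> 2  [called from main, line 48]
Log origins:
  1: logged in main at line 45
  2: logged in verify_load at line 27
  3: logged in collect_span at line 2
  4: logged in collect_span at line 7
  5: logged in rank_cells at line 11
  6-9: logged in rank_cells at line 16
  10: logged in rank_cells at line 17
  11: logged in verify_load at line 30
  12: logged in grade_run at line 21
  13: logged in main at line 47
  14: logged in split_margin at line 34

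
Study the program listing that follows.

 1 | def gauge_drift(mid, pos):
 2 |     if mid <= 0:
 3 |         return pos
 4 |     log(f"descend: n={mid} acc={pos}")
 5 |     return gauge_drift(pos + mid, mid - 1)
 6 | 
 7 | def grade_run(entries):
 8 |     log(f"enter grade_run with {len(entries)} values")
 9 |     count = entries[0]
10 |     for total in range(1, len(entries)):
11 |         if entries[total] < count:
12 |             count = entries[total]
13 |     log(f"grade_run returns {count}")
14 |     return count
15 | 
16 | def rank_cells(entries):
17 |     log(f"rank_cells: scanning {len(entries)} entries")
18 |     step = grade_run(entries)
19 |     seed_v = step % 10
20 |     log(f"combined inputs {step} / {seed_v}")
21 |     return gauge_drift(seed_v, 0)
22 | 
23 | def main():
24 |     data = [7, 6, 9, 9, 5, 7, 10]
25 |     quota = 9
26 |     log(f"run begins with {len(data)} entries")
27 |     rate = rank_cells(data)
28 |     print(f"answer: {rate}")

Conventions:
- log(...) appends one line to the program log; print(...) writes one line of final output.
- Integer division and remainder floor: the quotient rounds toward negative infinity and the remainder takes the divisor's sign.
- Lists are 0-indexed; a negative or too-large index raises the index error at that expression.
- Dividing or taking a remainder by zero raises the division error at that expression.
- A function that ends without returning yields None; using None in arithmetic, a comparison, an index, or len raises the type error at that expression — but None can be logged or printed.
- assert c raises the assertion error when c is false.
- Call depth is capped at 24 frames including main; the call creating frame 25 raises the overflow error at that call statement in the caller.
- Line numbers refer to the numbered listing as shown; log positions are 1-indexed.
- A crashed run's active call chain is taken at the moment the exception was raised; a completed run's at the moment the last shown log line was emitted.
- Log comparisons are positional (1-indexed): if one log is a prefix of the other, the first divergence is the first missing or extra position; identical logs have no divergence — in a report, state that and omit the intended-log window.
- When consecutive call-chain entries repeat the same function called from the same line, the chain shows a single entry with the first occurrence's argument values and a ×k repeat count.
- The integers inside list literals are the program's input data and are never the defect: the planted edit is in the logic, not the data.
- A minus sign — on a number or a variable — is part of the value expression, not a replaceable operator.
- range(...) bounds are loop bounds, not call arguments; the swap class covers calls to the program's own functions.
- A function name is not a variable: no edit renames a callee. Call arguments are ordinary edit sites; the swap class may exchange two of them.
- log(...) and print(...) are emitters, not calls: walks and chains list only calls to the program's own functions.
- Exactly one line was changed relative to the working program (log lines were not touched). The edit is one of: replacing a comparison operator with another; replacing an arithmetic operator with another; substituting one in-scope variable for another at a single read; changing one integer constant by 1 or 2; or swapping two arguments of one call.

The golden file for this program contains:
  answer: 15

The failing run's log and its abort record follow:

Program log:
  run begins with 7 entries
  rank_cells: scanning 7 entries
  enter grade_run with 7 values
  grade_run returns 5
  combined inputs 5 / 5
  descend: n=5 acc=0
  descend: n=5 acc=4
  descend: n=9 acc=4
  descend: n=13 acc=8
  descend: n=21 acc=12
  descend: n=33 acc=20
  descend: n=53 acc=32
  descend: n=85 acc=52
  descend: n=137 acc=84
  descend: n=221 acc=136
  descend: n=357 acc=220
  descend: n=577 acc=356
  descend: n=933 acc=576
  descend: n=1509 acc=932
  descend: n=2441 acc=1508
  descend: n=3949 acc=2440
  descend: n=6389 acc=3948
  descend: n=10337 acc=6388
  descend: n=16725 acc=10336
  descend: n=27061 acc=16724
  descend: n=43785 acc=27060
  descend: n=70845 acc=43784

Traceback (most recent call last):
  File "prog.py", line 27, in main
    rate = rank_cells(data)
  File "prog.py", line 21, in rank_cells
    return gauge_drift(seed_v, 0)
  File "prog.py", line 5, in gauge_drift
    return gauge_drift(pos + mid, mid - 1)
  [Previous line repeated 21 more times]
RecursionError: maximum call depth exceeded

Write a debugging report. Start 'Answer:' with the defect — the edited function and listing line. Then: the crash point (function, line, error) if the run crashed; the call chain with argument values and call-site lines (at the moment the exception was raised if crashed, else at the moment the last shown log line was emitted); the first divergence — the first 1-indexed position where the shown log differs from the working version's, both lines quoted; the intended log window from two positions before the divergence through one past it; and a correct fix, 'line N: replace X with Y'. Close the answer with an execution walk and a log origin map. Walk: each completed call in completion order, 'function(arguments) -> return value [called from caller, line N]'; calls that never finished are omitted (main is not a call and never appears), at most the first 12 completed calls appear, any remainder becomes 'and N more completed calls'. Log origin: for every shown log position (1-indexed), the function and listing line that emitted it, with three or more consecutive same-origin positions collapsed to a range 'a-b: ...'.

Answer: the defect is in gauge_drift at line 5.
Key observation: Log line 7 is where behavior first shows: 'descend: n=5 acc=4' appears instead of 'descend: n=4 acc=5'.
Crash: gauge_drift, line 5, RecursionError.
Call chain: main -> rank_cells([7, 6, 9, 9, 5, 7, 10]) (called at line 27) -> gauge_drift(5, 0) (called at line 21) -> gauge_drift(5, 4) (called at line 5) ×21.
First divergence: position 7 — the shown line 'descend: n=5 acc=4' should read 'descend: n=4 acc=5'.
Intended log window:
  5: combined inputs 5 / 5
  6: descend: n=5 acc=0
  7: descend: n=4 acc=5
  8: descend: n=3 acc=9
Execution walk:
  grade_run([7, 6, 9, 9, 5, 7, 10]) -> 5  [called from rank_cells, line 18]
Log line origins:
  1: from main, line 26
  2: from rank_cells, line 17
  3: from grade_run, line 8
  4: from grade_run, line 13
  5: from rank_cells, line 20
  6-27: from gauge_drift, line 4
A correct fix: line 5: replace `gauge_drift(pos + mid, mid - 1)` with `gauge_drift(mid - 1, pos + mid)`.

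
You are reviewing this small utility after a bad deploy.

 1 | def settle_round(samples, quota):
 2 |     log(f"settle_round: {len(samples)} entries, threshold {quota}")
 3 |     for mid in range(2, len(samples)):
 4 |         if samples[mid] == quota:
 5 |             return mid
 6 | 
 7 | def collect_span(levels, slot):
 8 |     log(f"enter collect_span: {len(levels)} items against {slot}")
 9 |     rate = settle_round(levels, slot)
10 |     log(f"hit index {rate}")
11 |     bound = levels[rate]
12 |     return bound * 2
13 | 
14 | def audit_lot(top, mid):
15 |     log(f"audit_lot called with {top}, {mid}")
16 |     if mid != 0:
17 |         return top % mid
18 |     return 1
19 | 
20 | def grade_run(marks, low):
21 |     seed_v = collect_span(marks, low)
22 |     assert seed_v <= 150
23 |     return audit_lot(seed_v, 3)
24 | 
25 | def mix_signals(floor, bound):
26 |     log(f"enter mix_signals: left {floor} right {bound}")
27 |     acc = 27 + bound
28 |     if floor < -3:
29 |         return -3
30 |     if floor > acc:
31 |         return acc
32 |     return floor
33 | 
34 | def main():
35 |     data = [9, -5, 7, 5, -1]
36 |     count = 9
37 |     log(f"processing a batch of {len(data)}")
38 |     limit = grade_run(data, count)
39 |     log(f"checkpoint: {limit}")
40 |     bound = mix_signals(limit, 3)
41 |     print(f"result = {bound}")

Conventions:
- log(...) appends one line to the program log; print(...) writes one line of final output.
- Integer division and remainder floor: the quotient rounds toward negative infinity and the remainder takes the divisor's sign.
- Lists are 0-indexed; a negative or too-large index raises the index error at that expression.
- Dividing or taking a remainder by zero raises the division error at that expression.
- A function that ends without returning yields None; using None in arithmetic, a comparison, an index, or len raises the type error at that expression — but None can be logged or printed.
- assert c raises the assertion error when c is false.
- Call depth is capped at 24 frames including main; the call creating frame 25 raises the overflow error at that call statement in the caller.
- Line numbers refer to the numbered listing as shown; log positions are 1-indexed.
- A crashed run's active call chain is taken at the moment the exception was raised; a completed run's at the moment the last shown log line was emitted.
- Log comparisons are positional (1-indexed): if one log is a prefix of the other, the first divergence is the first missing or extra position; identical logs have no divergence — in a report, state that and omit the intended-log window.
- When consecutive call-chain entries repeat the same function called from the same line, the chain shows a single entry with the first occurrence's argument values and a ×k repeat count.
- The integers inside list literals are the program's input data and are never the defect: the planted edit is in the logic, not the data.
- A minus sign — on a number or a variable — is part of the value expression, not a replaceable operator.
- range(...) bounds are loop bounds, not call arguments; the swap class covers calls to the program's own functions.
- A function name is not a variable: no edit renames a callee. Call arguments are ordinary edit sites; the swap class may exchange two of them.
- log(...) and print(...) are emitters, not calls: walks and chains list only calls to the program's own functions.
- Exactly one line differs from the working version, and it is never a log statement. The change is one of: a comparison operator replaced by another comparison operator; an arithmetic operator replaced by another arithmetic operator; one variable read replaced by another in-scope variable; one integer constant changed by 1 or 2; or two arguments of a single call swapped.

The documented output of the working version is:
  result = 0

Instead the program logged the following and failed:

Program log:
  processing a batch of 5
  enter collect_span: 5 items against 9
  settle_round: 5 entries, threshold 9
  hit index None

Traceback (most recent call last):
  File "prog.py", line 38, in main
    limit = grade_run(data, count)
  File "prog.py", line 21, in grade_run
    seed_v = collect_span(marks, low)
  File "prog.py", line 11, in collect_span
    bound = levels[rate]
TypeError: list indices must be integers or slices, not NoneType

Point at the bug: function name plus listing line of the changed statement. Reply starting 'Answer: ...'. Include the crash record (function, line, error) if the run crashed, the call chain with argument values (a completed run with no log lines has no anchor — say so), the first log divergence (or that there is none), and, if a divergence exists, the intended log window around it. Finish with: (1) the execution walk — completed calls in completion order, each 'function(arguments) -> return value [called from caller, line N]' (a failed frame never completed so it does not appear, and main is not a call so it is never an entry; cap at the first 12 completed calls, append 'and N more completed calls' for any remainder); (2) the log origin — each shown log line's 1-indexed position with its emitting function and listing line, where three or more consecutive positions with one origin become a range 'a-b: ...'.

Answer: the defect is in settle_round at line 3.
Key observation: The log first diverges at position 4: the faulty run prints 'hit index None' where the working version prints 'hit index 0'.
Crash: collect_span, line 11, TypeError.
Call chain: main -> grade_run([9, -5, 7, 5, -1], 9) (called at line 38) -> collect_span([9, -5, 7, 5, -1], 9) (called at line 21).
First divergence: position 4; shown 'hit index None' vs intended 'hit index 0'.
Intended log window:
  2: enter collect_span: 5 items against 9
  3: settle_round: 5 entries, threshold 9
  4: hit index 0
  5: audit_lot called with 18, 3
Execution walk:
  settle_round([9, -5, 7, 5, -1], 9) -> None  [called from collect_span, line 9]
Origin of each log line:
  1: logged in main at line 37
  2: logged in collect_span at line 8
  3: logged in settle_round at line 2
  4: logged in collect_span at line 10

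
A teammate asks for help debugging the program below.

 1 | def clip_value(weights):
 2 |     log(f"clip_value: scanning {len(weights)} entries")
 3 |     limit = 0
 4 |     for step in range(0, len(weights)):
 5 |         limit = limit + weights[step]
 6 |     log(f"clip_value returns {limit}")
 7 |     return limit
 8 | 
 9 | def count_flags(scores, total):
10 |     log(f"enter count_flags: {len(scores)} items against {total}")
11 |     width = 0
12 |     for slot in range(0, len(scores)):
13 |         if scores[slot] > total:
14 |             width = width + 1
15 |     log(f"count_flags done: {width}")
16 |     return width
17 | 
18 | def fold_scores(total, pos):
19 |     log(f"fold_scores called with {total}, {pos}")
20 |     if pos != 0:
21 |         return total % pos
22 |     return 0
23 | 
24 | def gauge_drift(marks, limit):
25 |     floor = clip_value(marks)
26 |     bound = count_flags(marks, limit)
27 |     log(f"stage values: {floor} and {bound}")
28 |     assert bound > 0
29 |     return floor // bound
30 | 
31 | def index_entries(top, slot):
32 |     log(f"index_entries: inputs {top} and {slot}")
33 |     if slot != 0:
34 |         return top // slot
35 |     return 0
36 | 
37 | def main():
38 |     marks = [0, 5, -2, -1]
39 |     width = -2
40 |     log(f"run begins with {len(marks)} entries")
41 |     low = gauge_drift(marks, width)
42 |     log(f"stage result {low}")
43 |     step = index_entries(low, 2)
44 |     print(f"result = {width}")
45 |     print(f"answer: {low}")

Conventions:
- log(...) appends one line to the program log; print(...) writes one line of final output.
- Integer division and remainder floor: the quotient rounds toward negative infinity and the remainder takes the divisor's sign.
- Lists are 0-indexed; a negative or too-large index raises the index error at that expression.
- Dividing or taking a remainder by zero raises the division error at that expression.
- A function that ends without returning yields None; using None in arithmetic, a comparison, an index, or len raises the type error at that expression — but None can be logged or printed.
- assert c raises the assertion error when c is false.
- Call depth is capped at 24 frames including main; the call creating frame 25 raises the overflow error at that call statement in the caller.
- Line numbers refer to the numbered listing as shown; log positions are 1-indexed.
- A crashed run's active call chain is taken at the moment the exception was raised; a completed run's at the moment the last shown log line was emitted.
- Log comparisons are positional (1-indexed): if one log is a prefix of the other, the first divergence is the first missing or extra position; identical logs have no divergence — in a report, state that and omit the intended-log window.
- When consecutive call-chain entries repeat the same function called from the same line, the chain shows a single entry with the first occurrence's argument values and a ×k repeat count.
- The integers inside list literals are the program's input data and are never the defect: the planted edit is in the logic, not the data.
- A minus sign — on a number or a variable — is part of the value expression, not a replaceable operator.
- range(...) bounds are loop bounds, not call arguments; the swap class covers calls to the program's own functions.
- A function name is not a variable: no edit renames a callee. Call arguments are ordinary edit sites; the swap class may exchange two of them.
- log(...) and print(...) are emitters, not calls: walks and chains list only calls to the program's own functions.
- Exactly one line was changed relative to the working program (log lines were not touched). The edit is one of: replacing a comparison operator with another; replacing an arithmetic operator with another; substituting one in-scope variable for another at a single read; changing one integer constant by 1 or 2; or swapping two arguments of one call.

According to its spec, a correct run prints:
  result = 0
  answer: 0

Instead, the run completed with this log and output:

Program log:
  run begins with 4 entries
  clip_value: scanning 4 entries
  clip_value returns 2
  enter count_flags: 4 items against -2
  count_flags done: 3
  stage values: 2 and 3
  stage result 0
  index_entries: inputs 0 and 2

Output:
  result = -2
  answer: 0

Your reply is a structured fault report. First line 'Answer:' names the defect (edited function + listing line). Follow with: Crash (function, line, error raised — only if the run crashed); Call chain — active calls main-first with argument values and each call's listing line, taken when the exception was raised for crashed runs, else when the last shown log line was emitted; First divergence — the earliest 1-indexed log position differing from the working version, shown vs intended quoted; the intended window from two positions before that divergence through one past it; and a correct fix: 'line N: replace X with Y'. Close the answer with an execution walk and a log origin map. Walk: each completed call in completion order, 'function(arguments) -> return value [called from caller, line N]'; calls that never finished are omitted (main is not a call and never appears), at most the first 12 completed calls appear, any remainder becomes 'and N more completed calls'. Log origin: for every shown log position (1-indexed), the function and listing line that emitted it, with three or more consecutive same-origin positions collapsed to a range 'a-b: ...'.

Answer: the defect is in main at line 44.
Core observation: Log streams are identical — the defect surfaces only in the printed output.
Call chain: main -> index_entries(0, 2) (called at line 43).
First divergence: there is none — every log position agrees.
Execution walk:
  clip_value([0, 5, -2, -1]) -> 2  [called from gauge_drift, line 25]
  count_flags([0, 5, -2, -1], -2) -> 3  [called from gauge_drift, line 26]
  gauge_drift([0, 5, -2, -1], -2) -> 0  [called from main, line 41]
  index_entries(0, 2) -> 0  [called from main, line 43]
Origin of each log line:
  1: from main, line 40
  2: from clip_value, line 2
  3: from clip_value, line 6
  4: from count_flags, line 10
  5: from count_flags, line 15
  6: from gauge_drift, line 27
  7: from main, line 42
  8: from index_entries, line 32
A correct fix: line 44: replace `width` with `step`.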